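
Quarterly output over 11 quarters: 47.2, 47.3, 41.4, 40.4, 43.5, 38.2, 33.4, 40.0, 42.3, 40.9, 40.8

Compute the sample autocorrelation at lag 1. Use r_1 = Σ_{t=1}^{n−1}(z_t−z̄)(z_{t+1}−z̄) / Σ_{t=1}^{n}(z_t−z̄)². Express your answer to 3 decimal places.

0.401

Mean z̄ = (47.2 + 47.3 + 41.4 + 40.4 + 43.5 + 38.2 + 33.4 + 40.0 + 42.3 + 40.9 + 40.8)/11 = 41.4000
Numerator Σ_{t=1}^{10}(z_t−z̄)(z_{t+1}−z̄) = 60.7900
Denominator Σ(z_t−z̄)² = 151.4800
r_1 = 60.7900 / 151.4800 = 0.401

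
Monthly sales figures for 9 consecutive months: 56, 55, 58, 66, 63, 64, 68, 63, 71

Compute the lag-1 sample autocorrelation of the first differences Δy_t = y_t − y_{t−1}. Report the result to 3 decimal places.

First differences Δy: -1, 3, 8, -3, 1, 4, -5, 8
Mean of differences = 1.8750
Numerator Σ(Δy_t−Δȳ)(Δy_{t+1}−Δȳ) = -80.5156
Denominator Σ(Δy_t−Δȳ)² = 160.8750
r_1(Δy) = -80.5156 / 160.8750 = -0.500

-0.500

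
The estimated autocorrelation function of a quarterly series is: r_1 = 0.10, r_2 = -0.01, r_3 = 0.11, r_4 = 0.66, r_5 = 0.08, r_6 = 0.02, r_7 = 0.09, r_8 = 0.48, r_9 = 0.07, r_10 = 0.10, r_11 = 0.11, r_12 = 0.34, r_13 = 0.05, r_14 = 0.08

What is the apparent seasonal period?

The largest autocorrelation is r_4 = 0.66, with weaker echoes at lags 8 (0.48) and 12 (0.34); the remaining lags stay at or below 0.11.
The dominant spike at lag 4 indicates a seasonal period of 4.

4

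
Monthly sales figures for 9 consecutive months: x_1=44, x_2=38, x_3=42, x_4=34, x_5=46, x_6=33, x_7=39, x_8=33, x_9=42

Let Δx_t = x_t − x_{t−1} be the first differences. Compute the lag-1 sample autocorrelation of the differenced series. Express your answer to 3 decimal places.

First differences Δx: -6, 4, -8, 12, -13, 6, -6, 9
Mean of differences = -0.2500
Numerator Σ(Δx_t−Δx̄)(Δx_{t+1}−Δx̄) = -477.3125
Denominator Σ(Δx_t−Δx̄)² = 581.5000
r_1(Δx) = -477.3125 / 581.5000 = -0.821

-0.821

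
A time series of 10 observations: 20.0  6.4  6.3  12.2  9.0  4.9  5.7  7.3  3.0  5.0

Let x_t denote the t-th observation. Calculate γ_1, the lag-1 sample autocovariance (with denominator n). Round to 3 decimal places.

Mean x̄ = (20.0 + 6.4 + 6.3 + 12.2 + 9.0 + 4.9 + 5.7 + 7.3 + 3.0 + 5.0)/10 = 7.9800
Σ_{t=1}^{9}(x_t−x̄)(x_{t+1}−x̄) = 4.5356
γ_1 = 4.5356 / 10 = 0.454

0.454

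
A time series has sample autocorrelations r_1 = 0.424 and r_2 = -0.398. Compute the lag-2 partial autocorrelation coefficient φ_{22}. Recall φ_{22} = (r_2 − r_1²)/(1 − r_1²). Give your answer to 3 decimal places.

-0.704

φ_{22} = (r_2 − r_1²) / (1 − r_1²)
r_1² = (0.424)² = 0.179776
Numerator = -0.398 − 0.1798 = -0.5778; denominator = 1 − 0.1798 = 0.8202
φ_{22} = -0.5778 / 0.8202 = -0.704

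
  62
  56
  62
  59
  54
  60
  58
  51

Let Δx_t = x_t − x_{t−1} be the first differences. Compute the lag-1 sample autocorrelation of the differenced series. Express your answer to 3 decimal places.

First differences Δx: -6, 6, -3, -5, 6, -2, -7
Mean of differences = -1.5714
Numerator Σ(Δx_t−Δx̄)(Δx_{t+1}−Δx̄) = -66.3265
Denominator Σ(Δx_t−Δx̄)² = 177.7143
r_1(Δx) = -66.3265 / 177.7143 = -0.373

-0.373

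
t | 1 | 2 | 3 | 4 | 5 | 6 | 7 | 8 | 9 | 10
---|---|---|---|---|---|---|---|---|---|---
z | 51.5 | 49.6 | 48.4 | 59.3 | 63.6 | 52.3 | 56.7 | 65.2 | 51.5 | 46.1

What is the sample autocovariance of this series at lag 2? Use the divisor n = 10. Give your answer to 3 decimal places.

Mean z̄ = (51.5 + 49.6 + 48.4 + 59.3 + 63.6 + 52.3 + 56.7 + 65.2 + 51.5 + 46.1)/10 = 54.4200
Σ_{t=1}^{8}(z_t−z̄)(z_{t+2}−z̄) = -169.8228
γ_2 = -169.8228 / 10 = -16.982

-16.982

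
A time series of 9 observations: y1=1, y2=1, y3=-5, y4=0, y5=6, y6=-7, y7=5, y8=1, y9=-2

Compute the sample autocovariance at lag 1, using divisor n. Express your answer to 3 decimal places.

-8.667

Mean ȳ = (1 + 1 − 5 + 0 + 6 − 7 + 5 + 1 − 2)/9 = 0.0000
Σ_{t=1}^{8}(y_t−ȳ)(y_{t+1}−ȳ) = -78.0000
γ_1 = -78.0000 / 9 = -8.667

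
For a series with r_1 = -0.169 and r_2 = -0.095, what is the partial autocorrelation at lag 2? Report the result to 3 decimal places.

φ_{22} = (r_2 − r_1²) / (1 − r_1²)
r_1² = (-0.169)² = 0.028561
Numerator = -0.095 − 0.0286 = -0.1236; denominator = 1 − 0.0286 = 0.9714
φ_{22} = -0.1236 / 0.9714 = -0.127

-0.127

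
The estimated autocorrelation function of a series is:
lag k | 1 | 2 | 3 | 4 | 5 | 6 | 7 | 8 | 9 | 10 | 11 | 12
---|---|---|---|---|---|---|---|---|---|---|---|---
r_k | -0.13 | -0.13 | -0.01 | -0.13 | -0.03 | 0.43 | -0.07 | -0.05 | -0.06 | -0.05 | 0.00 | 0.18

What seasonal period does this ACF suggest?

The largest autocorrelation is r_6 = 0.43, with a weaker echo at lag 12 (0.18); the remaining lags stay at or below 0.00.
The dominant spike at lag 6 indicates a seasonal period of 6.

6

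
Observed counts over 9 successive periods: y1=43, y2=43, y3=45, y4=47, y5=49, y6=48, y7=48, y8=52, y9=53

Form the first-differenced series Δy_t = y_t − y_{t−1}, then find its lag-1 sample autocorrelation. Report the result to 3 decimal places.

-0.161

First differences Δy: 0, 2, 2, 2, -1, 0, 4, 1
Mean of differences = 1.2500
Numerator Σ(Δy_t−Δȳ)(Δy_{t+1}−Δȳ) = -2.8125
Denominator Σ(Δy_t−Δȳ)² = 17.5000
r_1(Δy) = -2.8125 / 17.5000 = -0.161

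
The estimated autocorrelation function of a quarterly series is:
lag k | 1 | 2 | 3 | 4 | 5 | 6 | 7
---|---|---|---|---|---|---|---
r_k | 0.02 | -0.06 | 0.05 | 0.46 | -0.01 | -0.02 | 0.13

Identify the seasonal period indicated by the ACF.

4

The largest autocorrelation is r_4 = 0.46; the remaining lags stay at or below 0.13.
The dominant spike at lag 4 indicates a seasonal period of 4.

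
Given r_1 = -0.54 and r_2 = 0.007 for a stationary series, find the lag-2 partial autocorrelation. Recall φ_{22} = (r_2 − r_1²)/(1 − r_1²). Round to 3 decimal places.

-0.402

φ_{22} = (r_2 − r_1²) / (1 − r_1²)
r_1² = (-0.54)² = 0.2916
Numerator = 0.007 − 0.2916 = -0.2846; denominator = 1 − 0.2916 = 0.7084
φ_{22} = -0.2846 / 0.7084 = -0.402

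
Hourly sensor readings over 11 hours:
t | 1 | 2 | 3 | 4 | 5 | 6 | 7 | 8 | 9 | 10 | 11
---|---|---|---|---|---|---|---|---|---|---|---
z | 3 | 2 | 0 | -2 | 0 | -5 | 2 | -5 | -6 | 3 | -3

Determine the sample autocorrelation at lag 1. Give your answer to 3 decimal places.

-0.202

Mean z̄ = (3 + 2 + 0 − 2 + 0 − 5 + 2 − 5 − 6 + 3 − 3)/11 = -1.0000
Numerator Σ_{t=1}^{10}(z_t−z̄)(z_{t+1}−z̄) = -23.0000
Denominator Σ(z_t−z̄)² = 114.0000
r_1 = -23.0000 / 114.0000 = -0.202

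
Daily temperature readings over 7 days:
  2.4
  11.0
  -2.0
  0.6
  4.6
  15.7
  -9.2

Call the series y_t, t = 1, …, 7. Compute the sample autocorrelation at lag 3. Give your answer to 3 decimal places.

-0.048

Mean ȳ = (2.4 + 11.0 − 2.0 + 0.6 + 4.6 + 15.7 − 9.2)/7 = 3.3000
Deviations from mean: -0.9000, 7.7000, -5.3000, -2.7000, 1.3000, 12.4000, -12.5000
Σ(y_t−ȳ)(y_{t+3}−ȳ) = (2.4300) + (10.0100) + (-65.7200) + (33.7500) = -19.5300
Denominator Σ(y_t−ȳ)² = 407.1800
r_3 = -19.5300 / 407.1800 = -0.048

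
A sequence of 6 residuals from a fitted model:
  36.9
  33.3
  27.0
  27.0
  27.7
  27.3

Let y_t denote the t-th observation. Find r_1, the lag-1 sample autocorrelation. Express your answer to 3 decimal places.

0.385

Mean ȳ = (36.9 + 33.3 + 27.0 + 27.0 + 27.7 + 27.3)/6 = 29.8667
Σ(y_t−ȳ)(y_{t+1}−ȳ) = (24.1478) + (-9.8422) + (8.2178) + (6.2111) + (5.5611) = 34.2956
Denominator Σ(y_t−ȳ)² = 88.9733
r_1 = 34.2956 / 88.9733 = 0.385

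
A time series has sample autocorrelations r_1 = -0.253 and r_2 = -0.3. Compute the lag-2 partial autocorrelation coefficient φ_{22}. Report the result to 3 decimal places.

φ_{22} = (r_2 − r_1²) / (1 − r_1²)
r_1² = (-0.253)² = 0.064009
Numerator = -0.3 − 0.0640 = -0.3640; denominator = 1 − 0.0640 = 0.9360
φ_{22} = -0.3640 / 0.9360 = -0.389

-0.389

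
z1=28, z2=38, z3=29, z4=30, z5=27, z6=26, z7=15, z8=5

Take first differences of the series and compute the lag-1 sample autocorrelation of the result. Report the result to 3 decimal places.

-0.191

First differences Δz: 10, -9, 1, -3, -1, -11, -10
Mean of differences = -3.2857
Numerator Σ(Δz_t−Δz̄)(Δz_{t+1}−Δz̄) = -64.3673
Denominator Σ(Δz_t−Δz̄)² = 337.4286
r_1(Δz) = -64.3673 / 337.4286 = -0.191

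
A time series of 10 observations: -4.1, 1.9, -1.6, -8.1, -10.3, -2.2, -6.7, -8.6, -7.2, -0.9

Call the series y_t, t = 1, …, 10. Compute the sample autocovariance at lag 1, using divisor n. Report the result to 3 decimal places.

2.155

Mean ȳ = (-4.1 + 1.9 − 1.6 − 8.1 − 10.3 − 2.2 − 6.7 − 8.6 − 7.2 − 0.9)/10 = -4.7800
Σ_{t=1}^{9}(y_t−ȳ)(y_{t+1}−ȳ) = 21.5476
γ_1 = 21.5476 / 10 = 2.155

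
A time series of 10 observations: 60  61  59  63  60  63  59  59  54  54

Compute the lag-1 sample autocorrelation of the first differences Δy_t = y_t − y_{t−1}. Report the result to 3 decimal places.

-0.633

First differences Δy: 1, -2, 4, -3, 3, -4, 0, -5, 0
Mean of differences = -0.6667
Numerator Σ(Δy_t−Δȳ)(Δy_{t+1}−Δȳ) = -48.1111
Denominator Σ(Δy_t−Δȳ)² = 76.0000
r_1(Δy) = -48.1111 / 76.0000 = -0.633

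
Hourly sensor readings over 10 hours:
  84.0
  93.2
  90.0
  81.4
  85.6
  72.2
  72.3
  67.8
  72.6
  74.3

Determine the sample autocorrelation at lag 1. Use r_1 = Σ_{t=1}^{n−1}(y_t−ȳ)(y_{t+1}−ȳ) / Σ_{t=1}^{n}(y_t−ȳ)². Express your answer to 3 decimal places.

0.660

Mean ȳ = (84.0 + 93.2 + 90.0 + 81.4 + 85.6 + 72.2 + 72.3 + 67.8 + 72.6 + 74.3)/10 = 79.3400
Numerator Σ_{t=1}^{9}(y_t−ȳ)(y_{t+1}−ȳ) = 445.7504
Denominator Σ(y_t−ȳ)² = 675.4240
r_1 = 445.7504 / 675.4240 = 0.660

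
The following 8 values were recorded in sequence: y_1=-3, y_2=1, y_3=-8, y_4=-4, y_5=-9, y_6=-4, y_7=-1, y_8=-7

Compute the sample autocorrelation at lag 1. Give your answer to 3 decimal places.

Mean ȳ = (-3 + 1 − 8 − 4 − 9 − 4 − 1 − 7)/8 = -4.3750
Σ(y_t−ȳ)(y_{t+1}−ȳ) = (7.3906) + (-19.4844) + (-1.3594) + (-1.7344) + (-1.7344) + (1.2656) + (-8.8594) = -24.5156
Denominator Σ(y_t−ȳ)² = 83.8750
r_1 = -24.5156 / 83.8750 = -0.292

-0.292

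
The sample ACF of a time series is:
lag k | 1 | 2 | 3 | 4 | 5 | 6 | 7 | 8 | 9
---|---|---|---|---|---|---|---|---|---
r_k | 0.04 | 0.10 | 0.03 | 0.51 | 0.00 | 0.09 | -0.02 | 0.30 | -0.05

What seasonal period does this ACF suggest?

4

The largest autocorrelation is r_4 = 0.51, with a weaker echo at lag 8 (0.30); the remaining lags stay at or below 0.10.
The dominant spike at lag 4 indicates a seasonal period of 4.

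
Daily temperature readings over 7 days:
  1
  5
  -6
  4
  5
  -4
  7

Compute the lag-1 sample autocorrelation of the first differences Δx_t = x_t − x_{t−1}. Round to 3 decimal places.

First differences Δx: 4, -11, 10, 1, -9, 11
Mean of differences = 1.0000
Numerator Σ(Δx_t−Δx̄)(Δx_{t+1}−Δx̄) = -244.0000
Denominator Σ(Δx_t−Δx̄)² = 434.0000
r_1(Δx) = -244.0000 / 434.0000 = -0.562

-0.562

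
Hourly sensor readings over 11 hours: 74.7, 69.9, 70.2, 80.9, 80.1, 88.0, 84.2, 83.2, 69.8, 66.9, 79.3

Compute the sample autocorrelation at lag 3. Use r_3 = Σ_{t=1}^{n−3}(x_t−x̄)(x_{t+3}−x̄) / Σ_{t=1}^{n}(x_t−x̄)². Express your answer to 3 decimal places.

-0.396

Mean x̄ = (74.7 + 69.9 + 70.2 + 80.9 + 80.1 + 88.0 + 84.2 + 83.2 + 69.8 + 66.9 + 79.3)/11 = 77.0182
Numerator Σ_{t=1}^{8}(x_t−x̄)(x_{t+3}−x̄) = -196.7119
Denominator Σ(x_t−x̄)² = 497.1764
r_3 = -196.7119 / 497.1764 = -0.396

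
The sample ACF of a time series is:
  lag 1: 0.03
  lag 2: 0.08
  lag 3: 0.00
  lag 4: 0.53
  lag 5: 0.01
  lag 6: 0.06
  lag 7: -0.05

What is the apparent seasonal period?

The largest autocorrelation is r_4 = 0.53; the remaining lags stay at or below 0.08.
The dominant spike at lag 4 indicates a seasonal period of 4.

4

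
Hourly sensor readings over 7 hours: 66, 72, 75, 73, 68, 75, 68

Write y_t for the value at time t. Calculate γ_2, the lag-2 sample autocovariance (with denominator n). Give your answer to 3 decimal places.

Mean ȳ = (66 + 72 + 75 + 73 + 68 + 75 + 68)/7 = 71.0000
Deviations: -5.0000, 1.0000, 4.0000, 2.0000, -3.0000, 4.0000, -3.0000
Σ_{t=1}^{5}(y_t−ȳ)(y_{t+2}−ȳ) = -13.0000
γ_2 = -13.0000 / 7 = -1.857

-1.857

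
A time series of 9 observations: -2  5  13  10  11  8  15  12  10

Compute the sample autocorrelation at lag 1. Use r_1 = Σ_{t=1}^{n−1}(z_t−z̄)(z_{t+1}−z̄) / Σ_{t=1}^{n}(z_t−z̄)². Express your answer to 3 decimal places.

0.223

Mean z̄ = (-2 + 5 + 13 + 10 + 11 + 8 + 15 + 12 + 10)/9 = 9.1111
Numerator Σ_{t=1}^{8}(z_t−z̄)(z_{t+1}−z̄) = 45.7654
Denominator Σ(z_t−z̄)² = 204.8889
r_1 = 45.7654 / 204.8889 = 0.223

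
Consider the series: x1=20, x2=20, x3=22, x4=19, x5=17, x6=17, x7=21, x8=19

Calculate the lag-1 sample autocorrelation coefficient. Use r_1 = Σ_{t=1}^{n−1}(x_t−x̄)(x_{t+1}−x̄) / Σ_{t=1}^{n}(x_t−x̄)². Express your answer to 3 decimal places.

Mean x̄ = (20 + 20 + 22 + 19 + 17 + 17 + 21 + 19)/8 = 19.3750
Deviations from mean: 0.6250, 0.6250, 2.6250, -0.3750, -2.3750, -2.3750, 1.6250, -0.3750
Σ(x_t−x̄)(x_{t+1}−x̄) = (0.3906) + (1.6406) + (-0.9844) + (0.8906) + (5.6406) + (-3.8594) + (-0.6094) = 3.1094
Denominator Σ(x_t−x̄)² = 21.8750
r_1 = 3.1094 / 21.8750 = 0.142

0.142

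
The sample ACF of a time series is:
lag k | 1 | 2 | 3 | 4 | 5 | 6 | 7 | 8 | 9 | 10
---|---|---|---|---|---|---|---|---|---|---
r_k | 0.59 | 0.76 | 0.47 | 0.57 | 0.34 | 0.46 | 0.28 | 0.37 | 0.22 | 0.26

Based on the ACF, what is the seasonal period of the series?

The largest autocorrelation is r_2 = 0.76; the remaining lags stay at or below 0.59.
The dominant spike at lag 2 indicates a seasonal period of 2.

2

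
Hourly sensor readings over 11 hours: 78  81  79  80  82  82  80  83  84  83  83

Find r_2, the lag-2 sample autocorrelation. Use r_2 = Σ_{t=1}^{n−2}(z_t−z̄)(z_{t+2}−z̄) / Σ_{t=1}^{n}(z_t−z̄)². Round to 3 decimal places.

Mean z̄ = (78 + 81 + 79 + 80 + 82 + 82 + 80 + 83 + 84 + 83 + 83)/11 = 81.3636
Numerator Σ_{t=1}^{9}(z_t−z̄)(z_{t+2}−z̄) = 9.6446
Denominator Σ(z_t−z̄)² = 36.5455
r_2 = 9.6446 / 36.5455 = 0.264

0.264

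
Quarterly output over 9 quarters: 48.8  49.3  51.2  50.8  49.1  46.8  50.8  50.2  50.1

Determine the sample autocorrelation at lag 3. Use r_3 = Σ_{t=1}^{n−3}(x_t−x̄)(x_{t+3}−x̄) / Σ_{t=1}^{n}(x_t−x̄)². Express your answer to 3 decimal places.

Mean x̄ = (48.8 + 49.3 + 51.2 + 50.8 + 49.1 + 46.8 + 50.8 + 50.2 + 50.1)/9 = 49.6778
Numerator Σ_{t=1}^{6}(x_t−x̄)(x_{t+3}−x̄) = -5.4048
Denominator Σ(x_t−x̄)² = 14.8156
r_3 = -5.4048 / 14.8156 = -0.365

-0.365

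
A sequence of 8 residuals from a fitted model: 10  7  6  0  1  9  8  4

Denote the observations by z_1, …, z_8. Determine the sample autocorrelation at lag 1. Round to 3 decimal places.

Mean z̄ = (10 + 7 + 6 + 0 + 1 + 9 + 8 + 4)/8 = 5.6250
Deviations from mean: 4.3750, 1.3750, 0.3750, -5.6250, -4.6250, 3.3750, 2.3750, -1.6250
Σ(z_t−z̄)(z_{t+1}−z̄) = (6.0156) + (0.5156) + (-2.1094) + (26.0156) + (-15.6094) + (8.0156) + (-3.8594) = 18.9844
Denominator Σ(z_t−z̄)² = 93.8750
r_1 = 18.9844 / 93.8750 = 0.202

0.202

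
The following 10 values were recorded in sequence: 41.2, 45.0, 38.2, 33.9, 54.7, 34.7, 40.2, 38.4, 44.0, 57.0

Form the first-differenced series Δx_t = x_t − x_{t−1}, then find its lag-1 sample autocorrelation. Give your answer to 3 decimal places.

-0.501

First differences Δx: 3.8, -6.8, -4.3, 20.8, -20.0, 5.5, -1.8, 5.6, 13.0
Mean of differences = 1.7556
Numerator Σ(Δx_t−Δx̄)(Δx_{t+1}−Δx̄) = -560.5464
Denominator Σ(Δx_t−Δx̄)² = 1117.9222
r_1(Δx) = -560.5464 / 1117.9222 = -0.501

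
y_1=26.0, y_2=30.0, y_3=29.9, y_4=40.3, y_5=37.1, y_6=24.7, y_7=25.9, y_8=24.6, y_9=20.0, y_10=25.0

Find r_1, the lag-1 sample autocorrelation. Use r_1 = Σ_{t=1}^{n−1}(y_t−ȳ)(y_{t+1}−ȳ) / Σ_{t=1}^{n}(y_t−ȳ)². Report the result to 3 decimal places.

0.486

Mean ȳ = (26.0 + 30.0 + 29.9 + 40.3 + 37.1 + 24.7 + 25.9 + 24.6 + 20.0 + 25.0)/10 = 28.3500
Numerator Σ_{t=1}^{9}(y_t−ȳ)(y_{t+1}−ȳ) = 167.2425
Denominator Σ(y_t−ȳ)² = 344.3450
r_1 = 167.2425 / 344.3450 = 0.486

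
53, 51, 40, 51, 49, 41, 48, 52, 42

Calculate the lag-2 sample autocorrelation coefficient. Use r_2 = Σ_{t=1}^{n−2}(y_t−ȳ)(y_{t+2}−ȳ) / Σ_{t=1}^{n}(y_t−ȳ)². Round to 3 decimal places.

Mean ȳ = (53 + 51 + 40 + 51 + 49 + 41 + 48 + 52 + 42)/9 = 47.4444
Σ(y_t−ȳ)(y_{t+2}−ȳ) = (-41.3580) + (12.6420) + (-11.5802) + (-22.9136) + (0.8642) + (-29.3580) + (-3.0247) = -94.7284
Denominator Σ(y_t−ȳ)² = 206.2222
r_2 = -94.7284 / 206.2222 = -0.459

-0.459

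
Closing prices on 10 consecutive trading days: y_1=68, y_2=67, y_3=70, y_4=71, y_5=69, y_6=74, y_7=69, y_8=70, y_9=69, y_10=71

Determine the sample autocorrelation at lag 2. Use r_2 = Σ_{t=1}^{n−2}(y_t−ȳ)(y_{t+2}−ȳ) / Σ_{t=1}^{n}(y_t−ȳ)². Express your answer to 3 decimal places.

0.105

Mean ȳ = (68 + 67 + 70 + 71 + 69 + 74 + 69 + 70 + 69 + 71)/10 = 69.8000
Numerator Σ_{t=1}^{8}(y_t−ȳ)(y_{t+2}−ȳ) = 3.5200
Denominator Σ(y_t−ȳ)² = 33.6000
r_2 = 3.5200 / 33.6000 = 0.105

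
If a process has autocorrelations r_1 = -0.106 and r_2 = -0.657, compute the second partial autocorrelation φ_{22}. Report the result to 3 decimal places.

φ_{22} = (r_2 − r_1²) / (1 − r_1²)
r_1² = (-0.106)² = 0.011236
Numerator = -0.657 − 0.0112 = -0.6682; denominator = 1 − 0.0112 = 0.9888
φ_{22} = -0.6682 / 0.9888 = -0.676

-0.676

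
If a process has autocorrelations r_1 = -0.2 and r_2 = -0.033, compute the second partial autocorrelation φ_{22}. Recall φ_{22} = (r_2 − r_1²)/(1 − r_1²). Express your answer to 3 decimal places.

-0.076

φ_{22} = (r_2 − r_1²) / (1 − r_1²)
r_1² = (-0.2)² = 0.04
Numerator = -0.033 − 0.0400 = -0.0730; denominator = 1 − 0.0400 = 0.9600
φ_{22} = -0.0730 / 0.9600 = -0.076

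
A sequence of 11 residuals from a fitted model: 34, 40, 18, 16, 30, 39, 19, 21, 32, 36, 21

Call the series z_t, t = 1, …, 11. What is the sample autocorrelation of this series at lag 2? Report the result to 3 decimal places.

Mean z̄ = (34 + 40 + 18 + 16 + 30 + 39 + 19 + 21 + 32 + 36 + 21)/11 = 27.8182
Numerator Σ_{t=1}^{9}(z_t−z̄)(z_{t+2}−z̄) = -574.8843
Denominator Σ(z_t−z̄)² = 807.6364
r_2 = -574.8843 / 807.6364 = -0.712

-0.712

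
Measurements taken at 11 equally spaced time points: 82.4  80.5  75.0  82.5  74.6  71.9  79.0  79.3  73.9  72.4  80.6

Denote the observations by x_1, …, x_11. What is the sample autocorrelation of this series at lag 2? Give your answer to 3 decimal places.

Mean x̄ = (82.4 + 80.5 + 75.0 + 82.5 + 74.6 + 71.9 + 79.0 + 79.3 + 73.9 + 72.4 + 80.6)/11 = 77.4636
Numerator Σ_{t=1}^{9}(x_t−x̄)(x_{t+2}−x̄) = -58.4017
Denominator Σ(x_t−x̄)² = 158.0855
r_2 = -58.4017 / 158.0855 = -0.369

-0.369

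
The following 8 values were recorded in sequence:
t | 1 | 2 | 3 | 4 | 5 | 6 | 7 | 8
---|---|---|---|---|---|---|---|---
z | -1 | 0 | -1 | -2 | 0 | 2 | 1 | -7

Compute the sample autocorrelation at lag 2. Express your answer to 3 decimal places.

Mean z̄ = (-1 + 0 − 1 − 2 + 0 + 2 + 1 − 7)/8 = -1.0000
Deviations from mean: 0.0000, 1.0000, 0.0000, -1.0000, 1.0000, 3.0000, 2.0000, -6.0000
Σ(z_t−z̄)(z_{t+2}−z̄) = (0.0000) + (-1.0000) + (0.0000) + (-3.0000) + (2.0000) + (-18.0000) = -20.0000
Denominator Σ(z_t−z̄)² = 52.0000
r_2 = -20.0000 / 52.0000 = -0.385

-0.385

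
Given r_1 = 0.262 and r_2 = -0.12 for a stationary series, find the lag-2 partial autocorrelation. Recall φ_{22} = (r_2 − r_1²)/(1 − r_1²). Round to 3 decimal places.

φ_{22} = (r_2 − r_1²) / (1 − r_1²)
r_1² = (0.262)² = 0.068644
Numerator = -0.12 − 0.0686 = -0.1886; denominator = 1 − 0.0686 = 0.9314
φ_{22} = -0.1886 / 0.9314 = -0.203

-0.203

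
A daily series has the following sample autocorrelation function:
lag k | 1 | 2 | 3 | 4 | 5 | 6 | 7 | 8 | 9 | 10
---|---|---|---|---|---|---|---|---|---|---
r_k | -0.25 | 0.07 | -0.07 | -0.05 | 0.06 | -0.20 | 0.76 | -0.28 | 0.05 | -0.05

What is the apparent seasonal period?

The largest autocorrelation is r_7 = 0.76; the remaining lags stay at or below 0.07.
The dominant spike at lag 7 indicates a seasonal period of 7.

7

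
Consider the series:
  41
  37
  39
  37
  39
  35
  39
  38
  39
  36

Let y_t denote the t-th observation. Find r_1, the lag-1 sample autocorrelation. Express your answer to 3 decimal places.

-0.500

Mean ȳ = (41 + 37 + 39 + 37 + 39 + 35 + 39 + 38 + 39 + 36)/10 = 38.0000
Numerator Σ_{t=1}^{9}(y_t−ȳ)(y_{t+1}−ȳ) = -14.0000
Denominator Σ(y_t−ȳ)² = 28.0000
r_1 = -14.0000 / 28.0000 = -0.500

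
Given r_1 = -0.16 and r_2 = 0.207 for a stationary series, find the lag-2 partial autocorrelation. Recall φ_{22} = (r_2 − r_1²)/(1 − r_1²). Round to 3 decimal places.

0.186

φ_{22} = (r_2 − r_1²) / (1 − r_1²)
r_1² = (-0.16)² = 0.0256
Numerator = 0.207 − 0.0256 = 0.1814; denominator = 1 − 0.0256 = 0.9744
φ_{22} = 0.1814 / 0.9744 = 0.186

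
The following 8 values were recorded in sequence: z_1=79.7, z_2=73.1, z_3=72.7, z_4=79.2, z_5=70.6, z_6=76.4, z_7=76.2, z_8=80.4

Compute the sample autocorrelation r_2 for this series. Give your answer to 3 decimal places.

-0.017

Mean z̄ = (79.7 + 73.1 + 72.7 + 79.2 + 70.6 + 76.4 + 76.2 + 80.4)/8 = 76.0375
Σ(z_t−z̄)(z_{t+2}−z̄) = (-12.2236) + (-9.2898) + (18.1477) + (1.1464) + (-0.8836) + (1.5814) = -1.5216
Denominator Σ(z_t−z̄)² = 91.9388
r_2 = -1.5216 / 91.9388 = -0.017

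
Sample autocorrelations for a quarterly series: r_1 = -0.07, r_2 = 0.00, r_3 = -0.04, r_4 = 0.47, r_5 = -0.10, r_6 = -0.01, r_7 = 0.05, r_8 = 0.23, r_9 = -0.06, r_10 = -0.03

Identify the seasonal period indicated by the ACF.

4

The largest autocorrelation is r_4 = 0.47, with a weaker echo at lag 8 (0.23); the remaining lags stay at or below 0.05.
The dominant spike at lag 4 indicates a seasonal period of 4.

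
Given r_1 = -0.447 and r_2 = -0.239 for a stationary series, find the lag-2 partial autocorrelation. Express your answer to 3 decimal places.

-0.548

φ_{22} = (r_2 − r_1²) / (1 − r_1²)
r_1² = (-0.447)² = 0.199809
Numerator = -0.239 − 0.1998 = -0.4388; denominator = 1 − 0.1998 = 0.8002
φ_{22} = -0.4388 / 0.8002 = -0.548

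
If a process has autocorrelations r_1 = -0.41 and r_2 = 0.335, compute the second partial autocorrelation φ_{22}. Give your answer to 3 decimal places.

0.201

φ_{22} = (r_2 − r_1²) / (1 − r_1²)
r_1² = (-0.41)² = 0.1681
Numerator = 0.335 − 0.1681 = 0.1669; denominator = 1 − 0.1681 = 0.8319
φ_{22} = 0.1669 / 0.8319 = 0.201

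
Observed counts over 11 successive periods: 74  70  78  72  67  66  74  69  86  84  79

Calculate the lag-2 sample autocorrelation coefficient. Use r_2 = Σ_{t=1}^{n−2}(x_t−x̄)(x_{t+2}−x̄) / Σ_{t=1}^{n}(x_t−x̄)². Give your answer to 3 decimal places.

Mean x̄ = (74 + 70 + 78 + 72 + 67 + 66 + 74 + 69 + 86 + 84 + 79)/11 = 74.4545
Numerator Σ_{t=1}^{9}(x_t−x̄)(x_{t+2}−x̄) = 48.3140
Denominator Σ(x_t−x̄)² = 440.7273
r_2 = 48.3140 / 440.7273 = 0.110

0.110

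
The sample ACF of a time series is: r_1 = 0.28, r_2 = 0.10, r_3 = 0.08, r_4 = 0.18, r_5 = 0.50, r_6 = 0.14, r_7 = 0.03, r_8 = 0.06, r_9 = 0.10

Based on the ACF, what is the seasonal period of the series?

The largest autocorrelation is r_5 = 0.50; the remaining lags stay at or below 0.28. The elevated value at lag 1 (0.28), dropping to 0.10 at lag 2, reflects decaying short-term dependence rather than seasonality.
The dominant spike at lag 5 indicates a seasonal period of 5.

5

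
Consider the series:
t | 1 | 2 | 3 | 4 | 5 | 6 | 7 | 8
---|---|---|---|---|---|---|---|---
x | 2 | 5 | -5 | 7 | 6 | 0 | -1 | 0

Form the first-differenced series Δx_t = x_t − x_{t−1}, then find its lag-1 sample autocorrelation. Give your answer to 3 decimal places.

First differences Δx: 3, -10, 12, -1, -6, -1, 1
Mean of differences = -0.2857
Numerator Σ(Δx_t−Δx̄)(Δx_{t+1}−Δx̄) = -152.7959
Denominator Σ(Δx_t−Δx̄)² = 291.4286
r_1(Δx) = -152.7959 / 291.4286 = -0.524

-0.524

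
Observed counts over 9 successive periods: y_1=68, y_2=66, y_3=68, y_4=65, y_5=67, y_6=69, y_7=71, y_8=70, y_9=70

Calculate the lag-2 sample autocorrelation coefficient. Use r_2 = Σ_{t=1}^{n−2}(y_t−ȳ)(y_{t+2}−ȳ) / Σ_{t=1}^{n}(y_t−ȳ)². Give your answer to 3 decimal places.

0.250

Mean ȳ = (68 + 66 + 68 + 65 + 67 + 69 + 71 + 70 + 70)/9 = 68.2222
Σ(y_t−ȳ)(y_{t+2}−ȳ) = (0.0494) + (7.1605) + (0.2716) + (-2.5062) + (-3.3951) + (1.3827) + (4.9383) = 7.9012
Denominator Σ(y_t−ȳ)² = 31.5556
r_2 = 7.9012 / 31.5556 = 0.250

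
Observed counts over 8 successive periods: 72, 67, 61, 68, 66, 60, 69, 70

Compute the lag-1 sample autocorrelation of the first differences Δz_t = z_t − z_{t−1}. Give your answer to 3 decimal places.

-0.253

First differences Δz: -5, -6, 7, -2, -6, 9, 1
Mean of differences = -0.2857
Numerator Σ(Δz_t−Δz̄)(Δz_{t+1}−Δz̄) = -58.5102
Denominator Σ(Δz_t−Δz̄)² = 231.4286
r_1(Δz) = -58.5102 / 231.4286 = -0.253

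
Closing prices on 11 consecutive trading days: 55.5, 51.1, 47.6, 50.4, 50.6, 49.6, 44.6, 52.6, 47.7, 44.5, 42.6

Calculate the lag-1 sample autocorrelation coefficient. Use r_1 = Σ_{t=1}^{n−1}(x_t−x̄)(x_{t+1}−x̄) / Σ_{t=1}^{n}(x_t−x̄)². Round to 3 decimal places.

0.155

Mean x̄ = (55.5 + 51.1 + 47.6 + 50.4 + 50.6 + 49.6 + 44.6 + 52.6 + 47.7 + 44.5 + 42.6)/11 = 48.8000
Numerator Σ_{t=1}^{10}(x_t−x̄)(x_{t+1}−x̄) = 22.9400
Denominator Σ(x_t−x̄)² = 148.2800
r_1 = 22.9400 / 148.2800 = 0.155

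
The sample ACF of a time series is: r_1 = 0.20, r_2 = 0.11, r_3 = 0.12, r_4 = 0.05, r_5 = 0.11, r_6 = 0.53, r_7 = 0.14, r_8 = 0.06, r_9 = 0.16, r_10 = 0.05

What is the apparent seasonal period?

6

The largest autocorrelation is r_6 = 0.53; the remaining lags stay at or below 0.20. The elevated value at lag 1 (0.20), dropping to 0.11 at lag 2, reflects decaying short-term dependence rather than seasonality.
The dominant spike at lag 6 indicates a seasonal period of 6.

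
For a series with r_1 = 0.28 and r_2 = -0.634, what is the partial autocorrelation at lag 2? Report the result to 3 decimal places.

-0.773

φ_{22} = (r_2 − r_1²) / (1 − r_1²)
r_1² = (0.28)² = 0.0784
Numerator = -0.634 − 0.0784 = -0.7124; denominator = 1 − 0.0784 = 0.9216
φ_{22} = -0.7124 / 0.9216 = -0.773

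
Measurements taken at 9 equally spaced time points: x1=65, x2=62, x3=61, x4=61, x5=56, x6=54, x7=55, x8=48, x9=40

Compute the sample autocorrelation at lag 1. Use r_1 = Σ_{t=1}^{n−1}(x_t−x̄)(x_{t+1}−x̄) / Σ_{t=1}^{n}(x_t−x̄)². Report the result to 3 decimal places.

Mean x̄ = (65 + 62 + 61 + 61 + 56 + 54 + 55 + 48 + 40)/9 = 55.7778
Numerator Σ_{t=1}^{8}(x_t−x̄)(x_{t+1}−x̄) = 248.0617
Denominator Σ(x_t−x̄)² = 491.5556
r_1 = 248.0617 / 491.5556 = 0.505

0.505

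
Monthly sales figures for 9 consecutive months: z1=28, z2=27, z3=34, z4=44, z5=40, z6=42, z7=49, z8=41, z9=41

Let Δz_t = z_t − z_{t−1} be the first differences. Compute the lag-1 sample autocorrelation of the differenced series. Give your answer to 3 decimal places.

First differences Δz: -1, 7, 10, -4, 2, 7, -8, 0
Mean of differences = 1.6250
Numerator Σ(Δz_t−Δz̄)(Δz_{t+1}−Δz̄) = -52.3906
Denominator Σ(Δz_t−Δz̄)² = 261.8750
r_1(Δz) = -52.3906 / 261.8750 = -0.200

-0.200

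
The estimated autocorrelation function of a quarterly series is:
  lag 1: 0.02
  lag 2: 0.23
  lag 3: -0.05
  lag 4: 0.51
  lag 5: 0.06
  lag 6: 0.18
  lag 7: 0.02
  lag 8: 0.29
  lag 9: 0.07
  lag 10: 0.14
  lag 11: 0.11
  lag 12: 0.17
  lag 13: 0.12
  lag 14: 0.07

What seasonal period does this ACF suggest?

The largest autocorrelation is r_4 = 0.51, with a weaker echo at lag 8 (0.29); the remaining lags stay at or below 0.23.
The dominant spike at lag 4 indicates a seasonal period of 4.

4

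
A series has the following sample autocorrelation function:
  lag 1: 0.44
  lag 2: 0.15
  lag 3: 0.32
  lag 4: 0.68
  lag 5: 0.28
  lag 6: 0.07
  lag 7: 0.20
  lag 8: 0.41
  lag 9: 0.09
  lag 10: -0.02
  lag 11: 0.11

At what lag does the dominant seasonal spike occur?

The largest autocorrelation is r_4 = 0.68; the remaining lags stay at or below 0.44. The elevated value at lag 1 (0.44), dropping to 0.15 at lag 2, reflects decaying short-term dependence rather than seasonality.
The dominant spike at lag 4 indicates a seasonal period of 4.

4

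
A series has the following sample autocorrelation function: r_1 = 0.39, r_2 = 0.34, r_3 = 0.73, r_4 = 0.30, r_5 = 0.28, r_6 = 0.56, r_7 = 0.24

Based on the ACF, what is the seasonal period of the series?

3

The largest autocorrelation is r_3 = 0.73, with a weaker echo at lag 6 (0.56); the remaining lags stay at or below 0.39. The elevated value at lag 1 (0.39), dropping to 0.34 at lag 2, reflects decaying short-term dependence rather than seasonality.
The dominant spike at lag 3 indicates a seasonal period of 3.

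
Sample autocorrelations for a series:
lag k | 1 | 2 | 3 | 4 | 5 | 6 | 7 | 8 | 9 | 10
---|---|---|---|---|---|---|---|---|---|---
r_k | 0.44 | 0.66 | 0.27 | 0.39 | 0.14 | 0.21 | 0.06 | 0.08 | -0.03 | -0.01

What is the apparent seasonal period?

2

The largest autocorrelation is r_2 = 0.66; the remaining lags stay at or below 0.44.
The dominant spike at lag 2 indicates a seasonal period of 2.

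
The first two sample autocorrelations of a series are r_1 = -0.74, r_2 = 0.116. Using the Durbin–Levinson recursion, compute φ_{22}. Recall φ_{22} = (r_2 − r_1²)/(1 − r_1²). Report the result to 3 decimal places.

-0.954

φ_{22} = (r_2 − r_1²) / (1 − r_1²)
r_1² = (-0.74)² = 0.5476
Numerator = 0.116 − 0.5476 = -0.4316; denominator = 1 − 0.5476 = 0.4524
φ_{22} = -0.4316 / 0.4524 = -0.954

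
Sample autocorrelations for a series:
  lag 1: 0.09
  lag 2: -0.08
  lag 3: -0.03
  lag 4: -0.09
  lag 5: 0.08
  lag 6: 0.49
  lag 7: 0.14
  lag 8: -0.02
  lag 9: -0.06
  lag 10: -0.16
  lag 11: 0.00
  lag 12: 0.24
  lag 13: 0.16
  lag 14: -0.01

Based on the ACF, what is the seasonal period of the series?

The largest autocorrelation is r_6 = 0.49, with a weaker echo at lag 12 (0.24); the remaining lags stay at or below 0.16.
The dominant spike at lag 6 indicates a seasonal period of 6.

6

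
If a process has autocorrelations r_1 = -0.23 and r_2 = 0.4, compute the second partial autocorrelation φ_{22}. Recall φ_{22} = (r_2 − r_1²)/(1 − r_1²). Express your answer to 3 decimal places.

0.366

φ_{22} = (r_2 − r_1²) / (1 − r_1²)
r_1² = (-0.23)² = 0.0529
Numerator = 0.4 − 0.0529 = 0.3471; denominator = 1 − 0.0529 = 0.9471
φ_{22} = 0.3471 / 0.9471 = 0.366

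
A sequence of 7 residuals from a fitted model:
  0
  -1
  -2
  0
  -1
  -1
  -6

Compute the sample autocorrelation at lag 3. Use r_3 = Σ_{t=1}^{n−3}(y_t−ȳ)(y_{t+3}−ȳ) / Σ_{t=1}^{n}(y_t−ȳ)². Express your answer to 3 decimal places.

Mean ȳ = (0 − 1 − 2 + 0 − 1 − 1 − 6)/7 = -1.5714
Deviations from mean: 1.5714, 0.5714, -0.4286, 1.5714, 0.5714, 0.5714, -4.4286
Numerator Σ_{t=1}^{4}(y_t−ȳ)(y_{t+3}−ȳ) = -4.4082
Denominator Σ(y_t−ȳ)² = 25.7143
r_3 = -4.4082 / 25.7143 = -0.171

-0.171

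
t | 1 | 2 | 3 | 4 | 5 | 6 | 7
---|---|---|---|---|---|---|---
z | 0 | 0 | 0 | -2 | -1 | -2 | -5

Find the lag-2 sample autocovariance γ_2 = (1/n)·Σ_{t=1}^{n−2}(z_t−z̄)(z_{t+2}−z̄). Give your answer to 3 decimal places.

Mean z̄ = (0 + 0 + 0 − 2 − 1 − 2 − 5)/7 = -1.4286
Σ_{t=1}^{5}(z_t−z̄)(z_{t+2}−z̄) = 0.6327
γ_2 = 0.6327 / 7 = 0.090

0.090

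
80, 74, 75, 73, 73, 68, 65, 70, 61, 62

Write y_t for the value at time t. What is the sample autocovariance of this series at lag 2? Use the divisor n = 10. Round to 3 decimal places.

Mean ȳ = (80 + 74 + 75 + 73 + 73 + 68 + 65 + 70 + 61 + 62)/10 = 70.1000
Σ_{t=1}^{8}(y_t−ȳ)(y_{t+2}−ȳ) = 100.5800
γ_2 = 100.5800 / 10 = 10.058

10.058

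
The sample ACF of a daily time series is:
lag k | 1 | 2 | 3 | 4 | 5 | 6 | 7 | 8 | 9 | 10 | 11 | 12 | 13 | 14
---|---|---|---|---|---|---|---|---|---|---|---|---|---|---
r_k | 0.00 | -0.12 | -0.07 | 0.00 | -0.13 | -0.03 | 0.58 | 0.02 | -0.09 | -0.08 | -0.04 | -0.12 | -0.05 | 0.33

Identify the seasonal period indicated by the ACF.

The largest autocorrelation is r_7 = 0.58, with a weaker echo at lag 14 (0.33); the remaining lags stay at or below 0.02.
The dominant spike at lag 7 indicates a seasonal period of 7.

7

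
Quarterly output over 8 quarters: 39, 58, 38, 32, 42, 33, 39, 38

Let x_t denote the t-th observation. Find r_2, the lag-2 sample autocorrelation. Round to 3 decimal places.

-0.177

Mean x̄ = (39 + 58 + 38 + 32 + 42 + 33 + 39 + 38)/8 = 39.8750
Deviations from mean: -0.8750, 18.1250, -1.8750, -7.8750, 2.1250, -6.8750, -0.8750, -1.8750
Σ(x_t−x̄)(x_{t+2}−x̄) = (1.6406) + (-142.7344) + (-3.9844) + (54.1406) + (-1.8594) + (12.8906) = -79.9063
Denominator Σ(x_t−x̄)² = 450.8750
r_2 = -79.9063 / 450.8750 = -0.177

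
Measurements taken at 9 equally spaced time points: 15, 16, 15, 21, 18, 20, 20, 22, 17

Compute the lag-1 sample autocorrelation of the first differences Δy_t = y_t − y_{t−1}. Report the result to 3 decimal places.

First differences Δy: 1, -1, 6, -3, 2, 0, 2, -5
Mean of differences = 0.2500
Numerator Σ(Δy_t−Δȳ)(Δy_{t+1}−Δȳ) = -42.5625
Denominator Σ(Δy_t−Δȳ)² = 79.5000
r_1(Δy) = -42.5625 / 79.5000 = -0.535

-0.535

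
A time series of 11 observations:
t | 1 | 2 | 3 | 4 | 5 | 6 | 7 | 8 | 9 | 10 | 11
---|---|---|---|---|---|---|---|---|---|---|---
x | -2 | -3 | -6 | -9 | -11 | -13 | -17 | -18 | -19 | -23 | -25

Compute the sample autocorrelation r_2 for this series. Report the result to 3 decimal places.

0.440

Mean x̄ = (-2 − 3 − 6 − 9 − 11 − 13 − 17 − 18 − 19 − 23 − 25)/11 = -13.2727
Numerator Σ_{t=1}^{9}(x_t−x̄)(x_{t+2}−x̄) = 268.3058
Denominator Σ(x_t−x̄)² = 610.1818
r_2 = 268.3058 / 610.1818 = 0.440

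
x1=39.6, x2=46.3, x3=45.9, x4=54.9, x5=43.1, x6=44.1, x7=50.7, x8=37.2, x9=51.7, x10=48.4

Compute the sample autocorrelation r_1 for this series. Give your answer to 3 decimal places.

Mean x̄ = (39.6 + 46.3 + 45.9 + 54.9 + 43.1 + 44.1 + 50.7 + 37.2 + 51.7 + 48.4)/10 = 46.1900
Numerator Σ_{t=1}^{9}(x_t−x̄)(x_{t+1}−x̄) = -111.0671
Denominator Σ(x_t−x̄)² = 269.7090
r_1 = -111.0671 / 269.7090 = -0.412

-0.412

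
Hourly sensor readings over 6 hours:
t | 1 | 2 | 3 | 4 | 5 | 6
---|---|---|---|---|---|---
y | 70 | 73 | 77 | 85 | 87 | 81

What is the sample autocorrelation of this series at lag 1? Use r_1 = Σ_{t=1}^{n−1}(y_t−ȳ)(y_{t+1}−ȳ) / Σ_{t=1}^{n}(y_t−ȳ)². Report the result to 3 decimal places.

0.529

Mean ȳ = (70 + 73 + 77 + 85 + 87 + 81)/6 = 78.8333
Deviations from mean: -8.8333, -5.8333, -1.8333, 6.1667, 8.1667, 2.1667
Numerator Σ_{t=1}^{5}(y_t−ȳ)(y_{t+1}−ȳ) = 118.9722
Denominator Σ(y_t−ȳ)² = 224.8333
r_1 = 118.9722 / 224.8333 = 0.529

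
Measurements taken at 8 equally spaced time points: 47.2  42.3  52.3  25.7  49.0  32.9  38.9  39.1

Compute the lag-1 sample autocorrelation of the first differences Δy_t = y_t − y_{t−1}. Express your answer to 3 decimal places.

First differences Δy: -4.9, 10.0, -26.6, 23.3, -16.1, 6.0, 0.2
Mean of differences = -1.1571
Numerator Σ(Δy_t−Δȳ)(Δy_{t+1}−Δȳ) = -1410.5833
Denominator Σ(Δy_t−Δȳ)² = 1660.3371
r_1(Δy) = -1410.5833 / 1660.3371 = -0.850

-0.850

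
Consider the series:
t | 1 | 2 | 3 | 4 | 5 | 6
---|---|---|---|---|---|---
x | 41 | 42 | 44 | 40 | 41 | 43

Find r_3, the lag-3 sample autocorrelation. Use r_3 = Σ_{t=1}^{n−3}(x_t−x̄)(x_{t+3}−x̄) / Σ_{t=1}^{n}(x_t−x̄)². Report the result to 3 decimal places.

Mean x̄ = (41 + 42 + 44 + 40 + 41 + 43)/6 = 41.8333
Deviations from mean: -0.8333, 0.1667, 2.1667, -1.8333, -0.8333, 1.1667
Numerator Σ_{t=1}^{3}(x_t−x̄)(x_{t+3}−x̄) = 3.9167
Denominator Σ(x_t−x̄)² = 10.8333
r_3 = 3.9167 / 10.8333 = 0.362

0.362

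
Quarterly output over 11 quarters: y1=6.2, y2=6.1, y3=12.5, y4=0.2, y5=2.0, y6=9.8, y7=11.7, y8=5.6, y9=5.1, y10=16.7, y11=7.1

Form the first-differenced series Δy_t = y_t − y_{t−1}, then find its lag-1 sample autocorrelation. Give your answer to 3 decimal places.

First differences Δy: -0.1, 6.4, -12.3, 1.8, 7.8, 1.9, -6.1, -0.5, 11.6, -9.6
Mean of differences = 0.0900
Numerator Σ(Δy_t−Δȳ)(Δy_{t+1}−Δȳ) = -199.3021
Denominator Σ(Δy_t−Δȳ)² = 524.0490
r_1(Δy) = -199.3021 / 524.0490 = -0.380

-0.380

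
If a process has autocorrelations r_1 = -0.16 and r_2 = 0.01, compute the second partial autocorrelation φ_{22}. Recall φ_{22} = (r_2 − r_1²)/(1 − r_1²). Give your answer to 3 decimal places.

φ_{22} = (r_2 − r_1²) / (1 − r_1²)
r_1² = (-0.16)² = 0.0256
Numerator = 0.01 − 0.0256 = -0.0156; denominator = 1 − 0.0256 = 0.9744
φ_{22} = -0.0156 / 0.9744 = -0.016

-0.016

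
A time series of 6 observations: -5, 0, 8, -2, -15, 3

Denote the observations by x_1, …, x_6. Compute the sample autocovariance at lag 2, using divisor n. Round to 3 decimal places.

-26.954

Mean x̄ = (-5 + 0 + 8 − 2 − 15 + 3)/6 = -1.8333
Σ_{t=1}^{4}(x_t−x̄)(x_{t+2}−x̄) = -161.7222
γ_2 = -161.7222 / 6 = -26.954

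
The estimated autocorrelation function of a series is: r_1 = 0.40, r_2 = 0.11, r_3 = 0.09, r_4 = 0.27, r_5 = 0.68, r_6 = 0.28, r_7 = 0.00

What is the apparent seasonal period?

5

The largest autocorrelation is r_5 = 0.68; the remaining lags stay at or below 0.40. The elevated value at lag 1 (0.40), dropping to 0.11 at lag 2, reflects decaying short-term dependence rather than seasonality.
The dominant spike at lag 5 indicates a seasonal period of 5.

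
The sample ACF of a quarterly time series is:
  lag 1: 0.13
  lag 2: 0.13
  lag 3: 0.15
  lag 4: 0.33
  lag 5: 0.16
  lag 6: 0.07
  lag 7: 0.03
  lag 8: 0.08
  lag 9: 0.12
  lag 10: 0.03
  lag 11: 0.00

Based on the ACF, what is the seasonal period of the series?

4

The largest autocorrelation is r_4 = 0.33; the remaining lags stay at or below 0.16.
The dominant spike at lag 4 indicates a seasonal period of 4.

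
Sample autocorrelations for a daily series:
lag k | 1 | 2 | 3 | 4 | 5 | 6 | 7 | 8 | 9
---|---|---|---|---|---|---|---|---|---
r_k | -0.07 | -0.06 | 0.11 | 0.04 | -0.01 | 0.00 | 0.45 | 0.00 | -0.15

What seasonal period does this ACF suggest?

7

The largest autocorrelation is r_7 = 0.45; the remaining lags stay at or below 0.11.
The dominant spike at lag 7 indicates a seasonal period of 7.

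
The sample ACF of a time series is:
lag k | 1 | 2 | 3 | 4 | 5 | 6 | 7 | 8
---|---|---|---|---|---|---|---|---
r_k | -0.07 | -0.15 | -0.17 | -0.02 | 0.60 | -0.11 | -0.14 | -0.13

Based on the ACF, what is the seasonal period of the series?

5

The largest autocorrelation is r_5 = 0.60; the remaining lags stay at or below -0.02.
The dominant spike at lag 5 indicates a seasonal period of 5.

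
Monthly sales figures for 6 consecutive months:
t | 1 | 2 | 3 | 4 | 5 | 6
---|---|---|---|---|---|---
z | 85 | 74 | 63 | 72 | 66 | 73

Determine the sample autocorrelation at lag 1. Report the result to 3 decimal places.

Mean z̄ = (85 + 74 + 63 + 72 + 66 + 73)/6 = 72.1667
Deviations from mean: 12.8333, 1.8333, -9.1667, -0.1667, -6.1667, 0.8333
Σ(z_t−z̄)(z_{t+1}−z̄) = (23.5278) + (-16.8056) + (1.5278) + (1.0278) + (-5.1389) = 4.1389
Denominator Σ(z_t−z̄)² = 290.8333
r_1 = 4.1389 / 290.8333 = 0.014

0.014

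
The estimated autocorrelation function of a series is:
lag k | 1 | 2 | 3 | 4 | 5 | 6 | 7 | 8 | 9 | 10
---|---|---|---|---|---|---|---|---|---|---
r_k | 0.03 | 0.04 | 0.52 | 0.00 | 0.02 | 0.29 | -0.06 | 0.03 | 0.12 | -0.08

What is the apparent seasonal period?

The largest autocorrelation is r_3 = 0.52, with a weaker echo at lag 6 (0.29); the remaining lags stay at or below 0.12.
The dominant spike at lag 3 indicates a seasonal period of 3.

3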